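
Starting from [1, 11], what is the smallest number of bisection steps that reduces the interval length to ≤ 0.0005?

Width after n steps is 10/2^n. Need 2^n ≥ 10/0.0005 = 20000.
2^14 = 16384 < 20000 ≤ 2^15 = 32768, so n = 15.

15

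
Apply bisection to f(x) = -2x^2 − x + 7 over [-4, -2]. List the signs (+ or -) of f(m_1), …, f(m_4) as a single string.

---+

x = -3 gives f = -8, negative; keep [-3, -2]
x = -2.5 gives f = -3, negative; keep [-2.5, -2]
x = -2.25 gives f = -0.875, negative; keep [-2.25, -2]
x = -2.125 gives f = 0.0938, positive; keep [-2.25, -2.125]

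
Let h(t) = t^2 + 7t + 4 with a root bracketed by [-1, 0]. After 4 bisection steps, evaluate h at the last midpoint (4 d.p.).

h(-0.5) = 0.75 > 0, so the root lies in [-1, -0.5]
h(-0.75) = -0.6875 < 0, so the root lies in [-0.75, -0.5]
h(-0.625) = 0.015625 > 0, so the root lies in [-0.75, -0.625]
h(-0.6875) = -0.3398 < 0, so the root lies in [-0.6875, -0.625]

-0.3398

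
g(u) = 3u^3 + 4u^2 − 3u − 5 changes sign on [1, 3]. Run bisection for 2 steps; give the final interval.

[1, 1.5]

u = 2 gives g = 29, positive; keep [1, 2]
u = 1.5 gives g = 9.625, positive; keep [1, 1.5]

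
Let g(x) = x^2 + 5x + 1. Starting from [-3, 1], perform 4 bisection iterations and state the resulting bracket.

[-0.25, 0]

x = -1 gives g = -3, negative; keep [-1, 1]
x = 0 gives g = 1, positive; keep [-1, 0]
x = -0.5 gives g = -1.25, negative; keep [-0.5, 0]
x = -0.25 gives g = -0.1875, negative; keep [-0.25, 0]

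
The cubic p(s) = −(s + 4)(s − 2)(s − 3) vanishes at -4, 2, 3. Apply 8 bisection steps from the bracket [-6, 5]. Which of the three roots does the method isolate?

s = -0.5 gives p = -30.625, negative; keep [-6, -0.5]
s = -3.25 gives p = -24.609375, negative; keep [-6, -3.25]
s = -4.625 gives p = 31.572266, positive; keep [-4.625, -3.25]
s = -3.9375 gives p = -2.5745, negative; keep [-4.625, -3.9375]
s = -4.28125 gives p = 12.8631, positive; keep [-4.28125, -3.9375]
s = -4.109375 gives p = 4.7506, positive; keep [-4.109375, -3.9375]
s = -4.0234375 gives p = 0.9915, positive; keep [-4.0234375, -3.9375]
s = -3.98046875 gives p = -0.8154, negative; keep [-4.0234375, -3.98046875]

-4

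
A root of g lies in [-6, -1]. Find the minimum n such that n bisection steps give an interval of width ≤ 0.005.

Width after n steps is 5/2^n. Need 2^n ≥ 5/0.005 = 1000.
2^9 = 512 < 1000 ≤ 2^10 = 1024, so n = 10.

10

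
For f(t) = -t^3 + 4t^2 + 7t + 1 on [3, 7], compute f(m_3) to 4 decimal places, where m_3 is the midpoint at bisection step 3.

m = 5, f(m) = 11 (+); new bracket [5, 7]
m = 6, f(m) = -29 (−); new bracket [5, 6]
m = 5.5, f(m) = -5.875 (−); new bracket [5, 5.5]

-5.8750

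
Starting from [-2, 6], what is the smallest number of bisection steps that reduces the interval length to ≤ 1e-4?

Width after n steps is 8/2^n. Need 2^n ≥ 8/1e-4 = 80000.
2^16 = 65536 < 80000 ≤ 2^17 = 131072, so n = 17.

17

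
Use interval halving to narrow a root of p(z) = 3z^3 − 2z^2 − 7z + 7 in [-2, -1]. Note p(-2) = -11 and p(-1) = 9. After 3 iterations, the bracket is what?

p(-1.5) = 2.875 > 0, so the root lies in [-2, -1.5]
p(-1.75) = -2.953125 < 0, so the root lies in [-1.75, -1.5]
p(-1.625) = 0.220703 > 0, so the root lies in [-1.75, -1.625]

[-1.75, -1.625]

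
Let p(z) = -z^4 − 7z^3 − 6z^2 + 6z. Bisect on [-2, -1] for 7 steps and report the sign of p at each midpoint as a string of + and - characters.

m = -1.5, p(m) = -3.9375 (−); new bracket [-2, -1.5]
m = -1.75, p(m) = -0.738281 (−); new bracket [-2, -1.75]
m = -1.875, p(m) = 1.439209 (+); new bracket [-1.875, -1.75]
m = -1.8125, p(m) = 0.3022 (+); new bracket [-1.8125, -1.75]
m = -1.78125, p(m) = -0.2301 (−); new bracket [-1.8125, -1.78125]
m = -1.796875, p(m) = 0.033 (+); new bracket [-1.796875, -1.78125]
m = -1.7890625, p(m) = -0.0993 (−); new bracket [-1.796875, -1.7890625]

--++-+-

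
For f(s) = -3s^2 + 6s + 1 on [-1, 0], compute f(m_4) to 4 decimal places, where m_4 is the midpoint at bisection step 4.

-0.2305

midpoint -0.5: f = -2.75 < 0 → [-0.5, 0]
midpoint -0.25: f = -0.6875 < 0 → [-0.25, 0]
midpoint -0.125: f = 0.203125 > 0 → [-0.25, -0.125]
midpoint -0.1875: f = -0.2305 < 0 → [-0.1875, -0.125]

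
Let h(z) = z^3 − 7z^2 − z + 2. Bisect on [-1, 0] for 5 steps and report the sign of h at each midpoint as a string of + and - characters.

h(-0.5) = 0.625 > 0, so the root lies in [-1, -0.5]
h(-0.75) = -1.609375 < 0, so the root lies in [-0.75, -0.5]
h(-0.625) = -0.353516 < 0, so the root lies in [-0.625, -0.5]
h(-0.5625) = 0.1697 > 0, so the root lies in [-0.625, -0.5625]
h(-0.59375) = -0.0833 < 0, so the root lies in [-0.59375, -0.5625]

+--+-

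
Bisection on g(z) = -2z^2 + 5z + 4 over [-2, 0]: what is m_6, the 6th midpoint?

midpoint -1: g = -3 < 0 → [-1, 0]
midpoint -0.5: g = 1 > 0 → [-1, -0.5]
midpoint -0.75: g = -0.875 < 0 → [-0.75, -0.5]
midpoint -0.625: g = 0.0938 > 0 → [-0.75, -0.625]
midpoint -0.6875: g = -0.3828 < 0 → [-0.6875, -0.625]
midpoint -0.65625: g = -0.1426 < 0 → [-0.65625, -0.625]

-0.65625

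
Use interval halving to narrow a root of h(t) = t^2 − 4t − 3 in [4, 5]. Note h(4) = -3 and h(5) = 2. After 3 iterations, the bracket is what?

m = 4.5, h(m) = -0.75 (−); new bracket [4.5, 5]
m = 4.75, h(m) = 0.5625 (+); new bracket [4.5, 4.75]
m = 4.625, h(m) = -0.109375 (−); new bracket [4.625, 4.75]

[4.625, 4.75]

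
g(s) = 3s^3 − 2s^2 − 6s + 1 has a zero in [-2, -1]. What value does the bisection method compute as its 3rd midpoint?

-1.125

g(-1.5) = -4.625 < 0, so the root lies in [-1.5, -1]
g(-1.25) = -0.484375 < 0, so the root lies in [-1.25, -1]
g(-1.125) = 0.947266 > 0, so the root lies in [-1.25, -1.125]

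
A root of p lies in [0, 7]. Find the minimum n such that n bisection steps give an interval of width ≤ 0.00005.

18

Width after n steps is 7/2^n. Need 2^n ≥ 7/0.00005 = 140000.
2^17 = 131072 < 140000 ≤ 2^18 = 262144, so n = 18.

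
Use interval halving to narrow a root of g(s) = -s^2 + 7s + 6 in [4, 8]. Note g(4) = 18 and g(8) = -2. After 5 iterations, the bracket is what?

[7.75, 7.875]

midpoint 6: g = 12 > 0 → [6, 8]
midpoint 7: g = 6 > 0 → [7, 8]
midpoint 7.5: g = 2.25 > 0 → [7.5, 8]
midpoint 7.75: g = 0.1875 > 0 → [7.75, 8]
midpoint 7.875: g = -0.8906 < 0 → [7.75, 7.875]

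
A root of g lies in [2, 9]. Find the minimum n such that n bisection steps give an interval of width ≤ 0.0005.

Width after n steps is 7/2^n. Need 2^n ≥ 7/0.0005 = 14000.
2^13 = 8192 < 14000 ≤ 2^14 = 16384, so n = 14.

14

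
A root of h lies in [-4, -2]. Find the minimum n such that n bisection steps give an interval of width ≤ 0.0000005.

22

Width after n steps is 2/2^n. Need 2^n ≥ 2/0.0000005 = 4000000.
2^21 = 2097152 < 4000000 ≤ 2^22 = 4194304, so n = 22.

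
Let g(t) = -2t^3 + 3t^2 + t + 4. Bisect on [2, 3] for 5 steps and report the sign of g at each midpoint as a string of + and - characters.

t = 2.5 gives g = -6, negative; keep [2, 2.5]
t = 2.25 gives g = -1.34375, negative; keep [2, 2.25]
t = 2.125 gives g = 0.480469, positive; keep [2.125, 2.25]
t = 2.1875 gives g = -0.3921, negative; keep [2.125, 2.1875]
t = 2.15625 gives g = 0.0539, positive; keep [2.15625, 2.1875]

--+-+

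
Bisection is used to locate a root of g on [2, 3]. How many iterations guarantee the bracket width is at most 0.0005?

Width after n steps is 1/2^n. Need 2^n ≥ 1/0.0005 = 2000.
2^10 = 1024 < 2000 ≤ 2^11 = 2048, so n = 11.

11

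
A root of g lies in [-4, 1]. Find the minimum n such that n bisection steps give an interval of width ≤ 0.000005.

Width after n steps is 5/2^n. Need 2^n ≥ 5/0.000005 = 1000000.
2^19 = 524288 < 1000000 ≤ 2^20 = 1048576, so n = 20.

20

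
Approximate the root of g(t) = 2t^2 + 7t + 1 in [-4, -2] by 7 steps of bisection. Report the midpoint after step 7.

midpoint -3: g = -2 < 0 → [-4, -3]
midpoint -3.5: g = 1 > 0 → [-3.5, -3]
midpoint -3.25: g = -0.625 < 0 → [-3.5, -3.25]
midpoint -3.375: g = 0.1562 > 0 → [-3.375, -3.25]
midpoint -3.3125: g = -0.2422 < 0 → [-3.375, -3.3125]
midpoint -3.34375: g = -0.0449 < 0 → [-3.375, -3.34375]
midpoint -3.359375: g = 0.0552 > 0 → [-3.359375, -3.34375]

-3.359375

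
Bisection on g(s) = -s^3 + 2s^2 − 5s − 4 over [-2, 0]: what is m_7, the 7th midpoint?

m = -1, g(m) = 4 (+); new bracket [-1, 0]
m = -0.5, g(m) = -0.875 (−); new bracket [-1, -0.5]
m = -0.75, g(m) = 1.296875 (+); new bracket [-0.75, -0.5]
m = -0.625, g(m) = 0.1504 (+); new bracket [-0.625, -0.5]
m = -0.5625, g(m) = -0.3767 (−); new bracket [-0.625, -0.5625]
m = -0.59375, g(m) = -0.1169 (−); new bracket [-0.625, -0.59375]
m = -0.609375, g(m) = 0.0158 (+); new bracket [-0.609375, -0.59375]

-0.609375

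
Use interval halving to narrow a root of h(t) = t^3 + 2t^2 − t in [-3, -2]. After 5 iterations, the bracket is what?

[-2.4375, -2.40625]

midpoint -2.5: h = -0.625 < 0 → [-2.5, -2]
midpoint -2.25: h = 0.984375 > 0 → [-2.5, -2.25]
midpoint -2.375: h = 0.259766 > 0 → [-2.5, -2.375]
midpoint -2.4375: h = -0.1619 < 0 → [-2.4375, -2.375]
midpoint -2.40625: h = 0.054 > 0 → [-2.4375, -2.40625]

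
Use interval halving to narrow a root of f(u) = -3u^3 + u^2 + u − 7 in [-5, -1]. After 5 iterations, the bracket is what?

midpoint -3: f = 80 > 0 → [-3, -1]
midpoint -2: f = 19 > 0 → [-2, -1]
midpoint -1.5: f = 3.875 > 0 → [-1.5, -1]
midpoint -1.25: f = -0.8281 < 0 → [-1.5, -1.25]
midpoint -1.375: f = 1.3145 > 0 → [-1.375, -1.25]

[-1.375, -1.25]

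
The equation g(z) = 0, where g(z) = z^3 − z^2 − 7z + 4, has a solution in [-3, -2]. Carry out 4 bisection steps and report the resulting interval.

[-2.5, -2.4375]

z = -2.5 gives g = -0.375, negative; keep [-2.5, -2]
z = -2.25 gives g = 3.296875, positive; keep [-2.5, -2.25]
z = -2.375 gives g = 1.587891, positive; keep [-2.5, -2.375]
z = -2.4375 gives g = 0.6389, positive; keep [-2.5, -2.4375]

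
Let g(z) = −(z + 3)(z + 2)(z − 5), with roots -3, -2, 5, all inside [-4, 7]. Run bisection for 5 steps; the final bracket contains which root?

5

g(1.5) = 55.125 > 0, so the root lies in [1.5, 7]
g(4.25) = 33.984375 > 0, so the root lies in [4.25, 7]
g(5.625) = -41.103516 < 0, so the root lies in [4.25, 5.625]
g(4.9375) = 3.4417 > 0, so the root lies in [4.9375, 5.625]
g(5.28125) = -16.9588 < 0, so the root lies in [4.9375, 5.28125]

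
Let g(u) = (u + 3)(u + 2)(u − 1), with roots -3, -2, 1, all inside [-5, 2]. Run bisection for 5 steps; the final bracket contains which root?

1

midpoint -1.5: g = -1.875 < 0 → [-1.5, 2]
midpoint 0.25: g = -5.484375 < 0 → [0.25, 2]
midpoint 1.125: g = 1.611328 > 0 → [0.25, 1.125]
midpoint 0.6875: g = -3.0969 < 0 → [0.6875, 1.125]
midpoint 0.90625: g = -1.0643 < 0 → [0.90625, 1.125]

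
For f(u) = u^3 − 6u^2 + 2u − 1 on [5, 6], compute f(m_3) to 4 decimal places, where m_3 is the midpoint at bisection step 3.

-1.6152

f(5.5) = -5.125 < 0, so the root lies in [5.5, 6]
f(5.75) = 2.234375 > 0, so the root lies in [5.5, 5.75]
f(5.625) = -1.615234 < 0, so the root lies in [5.625, 5.75]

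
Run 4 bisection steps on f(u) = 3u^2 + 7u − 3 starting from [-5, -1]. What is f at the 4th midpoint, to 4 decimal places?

0.4375

midpoint -3: f = 3 > 0 → [-3, -1]
midpoint -2: f = -5 < 0 → [-3, -2]
midpoint -2.5: f = -1.75 < 0 → [-3, -2.5]
midpoint -2.75: f = 0.4375 > 0 → [-2.75, -2.5]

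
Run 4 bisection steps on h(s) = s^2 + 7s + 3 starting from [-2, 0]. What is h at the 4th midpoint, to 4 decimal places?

m = -1, h(m) = -3 (−); new bracket [-1, 0]
m = -0.5, h(m) = -0.25 (−); new bracket [-0.5, 0]
m = -0.25, h(m) = 1.3125 (+); new bracket [-0.5, -0.25]
m = -0.375, h(m) = 0.5156 (+); new bracket [-0.5, -0.375]

0.5156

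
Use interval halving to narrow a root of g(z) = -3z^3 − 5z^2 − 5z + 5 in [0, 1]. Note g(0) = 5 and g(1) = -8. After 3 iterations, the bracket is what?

midpoint 0.5: g = 0.875 > 0 → [0.5, 1]
midpoint 0.75: g = -2.828125 < 0 → [0.5, 0.75]
midpoint 0.625: g = -0.810547 < 0 → [0.5, 0.625]

[0.5, 0.625]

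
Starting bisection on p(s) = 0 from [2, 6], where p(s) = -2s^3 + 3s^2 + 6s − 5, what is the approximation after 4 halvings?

2.25

p(4) = -61 < 0, so the root lies in [2, 4]
p(3) = -14 < 0, so the root lies in [2, 3]
p(2.5) = -2.5 < 0, so the root lies in [2, 2.5]
p(2.25) = 0.9062 > 0, so the root lies in [2.25, 2.5]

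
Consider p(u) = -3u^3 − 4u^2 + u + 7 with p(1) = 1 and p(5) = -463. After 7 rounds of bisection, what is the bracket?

[1.03125, 1.0625]

midpoint 3: p = -107 < 0 → [1, 3]
midpoint 2: p = -31 < 0 → [1, 2]
midpoint 1.5: p = -10.625 < 0 → [1, 1.5]
midpoint 1.25: p = -3.8594 < 0 → [1, 1.25]
midpoint 1.125: p = -1.209 < 0 → [1, 1.125]
midpoint 1.0625: p = -0.0515 < 0 → [1, 1.0625]
midpoint 1.03125: p = 0.4872 > 0 → [1.03125, 1.0625]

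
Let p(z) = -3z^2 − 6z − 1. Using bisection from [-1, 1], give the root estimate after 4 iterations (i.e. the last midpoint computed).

-0.125

m = 0, p(m) = -1 (−); new bracket [-1, 0]
m = -0.5, p(m) = 1.25 (+); new bracket [-0.5, 0]
m = -0.25, p(m) = 0.3125 (+); new bracket [-0.25, 0]
m = -0.125, p(m) = -0.2969 (−); new bracket [-0.25, -0.125]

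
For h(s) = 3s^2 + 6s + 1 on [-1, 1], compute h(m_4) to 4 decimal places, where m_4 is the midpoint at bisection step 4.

0.2969

h(0) = 1 > 0, so the root lies in [-1, 0]
h(-0.5) = -1.25 < 0, so the root lies in [-0.5, 0]
h(-0.25) = -0.3125 < 0, so the root lies in [-0.25, 0]
h(-0.125) = 0.2969 > 0, so the root lies in [-0.25, -0.125]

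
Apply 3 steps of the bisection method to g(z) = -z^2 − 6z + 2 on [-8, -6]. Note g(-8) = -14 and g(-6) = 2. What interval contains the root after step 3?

m = -7, g(m) = -5 (−); new bracket [-7, -6]
m = -6.5, g(m) = -1.25 (−); new bracket [-6.5, -6]
m = -6.25, g(m) = 0.4375 (+); new bracket [-6.5, -6.25]

[-6.5, -6.25]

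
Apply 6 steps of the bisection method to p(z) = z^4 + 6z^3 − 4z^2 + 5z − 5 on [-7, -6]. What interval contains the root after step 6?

[-6.734375, -6.71875]

midpoint -6.5: p = -69.1875 < 0 → [-7, -6.5]
midpoint -6.75: p = 9.660156 > 0 → [-6.75, -6.5]
midpoint -6.625: p = -31.952881 < 0 → [-6.75, -6.625]
midpoint -6.6875: p = -11.7087 < 0 → [-6.75, -6.6875]
midpoint -6.71875: p = -1.1668 < 0 → [-6.75, -6.71875]
midpoint -6.734375: p = 4.2108 > 0 → [-6.734375, -6.71875]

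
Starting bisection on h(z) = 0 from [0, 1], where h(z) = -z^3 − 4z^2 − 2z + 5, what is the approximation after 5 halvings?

m = 0.5, h(m) = 2.875 (+); new bracket [0.5, 1]
m = 0.75, h(m) = 0.828125 (+); new bracket [0.75, 1]
m = 0.875, h(m) = -0.482422 (−); new bracket [0.75, 0.875]
m = 0.8125, h(m) = 0.198 (+); new bracket [0.8125, 0.875]
m = 0.84375, h(m) = -0.1358 (−); new bracket [0.8125, 0.84375]

0.84375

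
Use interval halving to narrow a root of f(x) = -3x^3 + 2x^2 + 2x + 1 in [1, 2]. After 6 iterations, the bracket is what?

m = 1.5, f(m) = -1.625 (−); new bracket [1, 1.5]
m = 1.25, f(m) = 0.765625 (+); new bracket [1.25, 1.5]
m = 1.375, f(m) = -0.267578 (−); new bracket [1.25, 1.375]
m = 1.3125, f(m) = 0.2874 (+); new bracket [1.3125, 1.375]
m = 1.34375, f(m) = 0.0197 (+); new bracket [1.34375, 1.375]
m = 1.359375, f(m) = -0.1214 (−); new bracket [1.34375, 1.359375]

[1.34375, 1.359375]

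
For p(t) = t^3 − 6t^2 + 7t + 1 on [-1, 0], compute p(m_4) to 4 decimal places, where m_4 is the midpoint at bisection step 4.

p(-0.5) = -4.125 < 0, so the root lies in [-0.5, 0]
p(-0.25) = -1.140625 < 0, so the root lies in [-0.25, 0]
p(-0.125) = 0.029297 > 0, so the root lies in [-0.25, -0.125]
p(-0.1875) = -0.53 < 0, so the root lies in [-0.1875, -0.125]

-0.5300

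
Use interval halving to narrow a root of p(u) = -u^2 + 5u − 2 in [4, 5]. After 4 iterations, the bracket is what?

u = 4.5 gives p = 0.25, positive; keep [4.5, 5]
u = 4.75 gives p = -0.8125, negative; keep [4.5, 4.75]
u = 4.625 gives p = -0.265625, negative; keep [4.5, 4.625]
u = 4.5625 gives p = -0.0039, negative; keep [4.5, 4.5625]

[4.5, 4.5625]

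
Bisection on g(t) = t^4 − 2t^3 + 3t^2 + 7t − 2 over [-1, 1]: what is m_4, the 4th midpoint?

t = 0 gives g = -2, negative; keep [0, 1]
t = 0.5 gives g = 2.0625, positive; keep [0, 0.5]
t = 0.25 gives g = -0.089844, negative; keep [0.25, 0.5]
t = 0.375 gives g = 0.9612, positive; keep [0.25, 0.375]

0.375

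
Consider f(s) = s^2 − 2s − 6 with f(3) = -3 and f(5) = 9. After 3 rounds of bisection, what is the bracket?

[3.5, 3.75]

midpoint 4: f = 2 > 0 → [3, 4]
midpoint 3.5: f = -0.75 < 0 → [3.5, 4]
midpoint 3.75: f = 0.5625 > 0 → [3.5, 3.75]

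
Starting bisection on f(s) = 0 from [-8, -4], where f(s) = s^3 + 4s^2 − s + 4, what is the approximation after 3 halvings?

-4.5

s = -6 gives f = -62, negative; keep [-6, -4]
s = -5 gives f = -16, negative; keep [-5, -4]
s = -4.5 gives f = -1.625, negative; keep [-4.5, -4]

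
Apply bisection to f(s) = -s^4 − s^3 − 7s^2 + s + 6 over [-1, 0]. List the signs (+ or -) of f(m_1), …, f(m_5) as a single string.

s = -0.5 gives f = 3.8125, positive; keep [-1, -0.5]
s = -0.75 gives f = 1.417969, positive; keep [-1, -0.75]
s = -0.875 gives f = -0.150635, negative; keep [-0.875, -0.75]
s = -0.8125 gives f = 0.667, positive; keep [-0.875, -0.8125]
s = -0.84375 gives f = 0.2667, positive; keep [-0.875, -0.84375]

++-++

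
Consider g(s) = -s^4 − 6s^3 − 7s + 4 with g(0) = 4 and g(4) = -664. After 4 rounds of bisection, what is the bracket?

[0.25, 0.5]

midpoint 2: g = -74 < 0 → [0, 2]
midpoint 1: g = -10 < 0 → [0, 1]
midpoint 0.5: g = -0.3125 < 0 → [0, 0.5]
midpoint 0.25: g = 2.1523 > 0 → [0.25, 0.5]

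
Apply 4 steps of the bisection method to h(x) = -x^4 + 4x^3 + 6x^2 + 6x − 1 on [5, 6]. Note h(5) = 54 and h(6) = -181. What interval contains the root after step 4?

m = 5.5, h(m) = -36.0625 (−); new bracket [5, 5.5]
m = 5.25, h(m) = 14.996094 (+); new bracket [5.25, 5.5]
m = 5.375, h(m) = -8.926025 (−); new bracket [5.25, 5.375]
m = 5.3125, h(m) = 3.4241 (+); new bracket [5.3125, 5.375]

[5.3125, 5.375]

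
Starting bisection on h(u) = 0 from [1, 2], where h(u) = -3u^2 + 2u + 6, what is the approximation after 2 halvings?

m = 1.5, h(m) = 2.25 (+); new bracket [1.5, 2]
m = 1.75, h(m) = 0.3125 (+); new bracket [1.75, 2]

1.75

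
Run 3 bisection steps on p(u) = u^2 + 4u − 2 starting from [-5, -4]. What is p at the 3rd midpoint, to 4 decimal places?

-0.3594

p(-4.5) = 0.25 > 0, so the root lies in [-4.5, -4]
p(-4.25) = -0.9375 < 0, so the root lies in [-4.5, -4.25]
p(-4.375) = -0.359375 < 0, so the root lies in [-4.5, -4.375]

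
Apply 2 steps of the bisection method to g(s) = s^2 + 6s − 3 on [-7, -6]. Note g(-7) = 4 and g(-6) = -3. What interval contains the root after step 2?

[-6.5, -6.25]

g(-6.5) = 0.25 > 0, so the root lies in [-6.5, -6]
g(-6.25) = -1.4375 < 0, so the root lies in [-6.5, -6.25]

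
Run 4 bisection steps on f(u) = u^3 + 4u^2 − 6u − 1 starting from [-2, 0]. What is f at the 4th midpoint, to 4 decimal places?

midpoint -1: f = 8 > 0 → [-1, 0]
midpoint -0.5: f = 2.875 > 0 → [-0.5, 0]
midpoint -0.25: f = 0.734375 > 0 → [-0.25, 0]
midpoint -0.125: f = -0.1895 < 0 → [-0.25, -0.125]

-0.1895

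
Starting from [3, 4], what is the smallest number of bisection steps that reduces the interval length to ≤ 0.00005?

15

Width after n steps is 1/2^n. Need 2^n ≥ 1/0.00005 = 20000.
2^14 = 16384 < 20000 ≤ 2^15 = 32768, so n = 15.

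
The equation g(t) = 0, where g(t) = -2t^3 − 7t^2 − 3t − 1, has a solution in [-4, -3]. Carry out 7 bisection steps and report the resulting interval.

t = -3.5 gives g = 9.5, positive; keep [-3.5, -3]
t = -3.25 gives g = 3.46875, positive; keep [-3.25, -3]
t = -3.125 gives g = 1.050781, positive; keep [-3.125, -3]
t = -3.0625 gives g = -0.019, negative; keep [-3.125, -3.0625]
t = -3.09375 gives g = 0.5046, positive; keep [-3.09375, -3.0625]
t = -3.078125 gives g = 0.24, positive; keep [-3.078125, -3.0625]
t = -3.0703125 gives g = 0.1098, positive; keep [-3.0703125, -3.0625]

[-3.0703125, -3.0625]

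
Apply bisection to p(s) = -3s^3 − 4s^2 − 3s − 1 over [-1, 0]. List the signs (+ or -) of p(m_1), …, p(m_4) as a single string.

-++-

s = -0.5 gives p = -0.125, negative; keep [-1, -0.5]
s = -0.75 gives p = 0.265625, positive; keep [-0.75, -0.5]
s = -0.625 gives p = 0.044922, positive; keep [-0.625, -0.5]
s = -0.5625 gives p = -0.0442, negative; keep [-0.625, -0.5625]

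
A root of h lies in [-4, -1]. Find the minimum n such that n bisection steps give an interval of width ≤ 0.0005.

Width after n steps is 3/2^n. Need 2^n ≥ 3/0.0005 = 6000.
2^12 = 4096 < 6000 ≤ 2^13 = 8192, so n = 13.

13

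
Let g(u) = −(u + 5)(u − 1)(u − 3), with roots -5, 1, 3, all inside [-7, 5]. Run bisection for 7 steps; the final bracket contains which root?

m = -1, g(m) = -32 (−); new bracket [-7, -1]
m = -4, g(m) = -35 (−); new bracket [-7, -4]
m = -5.5, g(m) = 27.625 (+); new bracket [-5.5, -4]
m = -4.75, g(m) = -11.1406 (−); new bracket [-5.5, -4.75]
m = -5.125, g(m) = 6.2207 (+); new bracket [-5.125, -4.75]
m = -4.9375, g(m) = -2.9456 (−); new bracket [-5.125, -4.9375]
m = -5.03125, g(m) = 1.5137 (+); new bracket [-5.03125, -4.9375]

-5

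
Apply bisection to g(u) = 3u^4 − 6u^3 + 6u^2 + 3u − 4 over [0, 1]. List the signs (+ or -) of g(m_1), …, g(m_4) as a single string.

-+--

midpoint 0.5: g = -1.5625 < 0 → [0.5, 1]
midpoint 0.75: g = 0.042969 > 0 → [0.5, 0.75]
midpoint 0.625: g = -0.78833 < 0 → [0.625, 0.75]
midpoint 0.6875: g = -0.3811 < 0 → [0.6875, 0.75]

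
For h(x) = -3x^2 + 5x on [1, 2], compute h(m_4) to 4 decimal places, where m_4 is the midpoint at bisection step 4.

-0.1055

x = 1.5 gives h = 0.75, positive; keep [1.5, 2]
x = 1.75 gives h = -0.4375, negative; keep [1.5, 1.75]
x = 1.625 gives h = 0.203125, positive; keep [1.625, 1.75]
x = 1.6875 gives h = -0.1055, negative; keep [1.625, 1.6875]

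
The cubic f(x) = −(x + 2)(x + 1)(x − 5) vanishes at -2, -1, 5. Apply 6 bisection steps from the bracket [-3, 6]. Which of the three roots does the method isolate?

5

midpoint 1.5: f = 30.625 > 0 → [1.5, 6]
midpoint 3.75: f = 34.140625 > 0 → [3.75, 6]
midpoint 4.875: f = 5.048828 > 0 → [4.875, 6]
midpoint 5.4375: f = -20.947 < 0 → [4.875, 5.4375]
midpoint 5.15625: f = -6.8837 < 0 → [4.875, 5.15625]
midpoint 5.015625: f = -0.6594 < 0 → [4.875, 5.015625]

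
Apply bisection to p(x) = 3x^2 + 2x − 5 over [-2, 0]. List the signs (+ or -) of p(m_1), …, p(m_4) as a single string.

p(-1) = -4 < 0, so the root lies in [-2, -1]
p(-1.5) = -1.25 < 0, so the root lies in [-2, -1.5]
p(-1.75) = 0.6875 > 0, so the root lies in [-1.75, -1.5]
p(-1.625) = -0.3281 < 0, so the root lies in [-1.75, -1.625]

--+-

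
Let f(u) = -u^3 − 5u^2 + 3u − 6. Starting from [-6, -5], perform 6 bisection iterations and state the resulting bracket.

[-5.71875, -5.703125]

u = -5.5 gives f = -7.375, negative; keep [-6, -5.5]
u = -5.75 gives f = 1.546875, positive; keep [-5.75, -5.5]
u = -5.625 gives f = -3.099609, negative; keep [-5.75, -5.625]
u = -5.6875 gives f = -0.8235, negative; keep [-5.75, -5.6875]
u = -5.71875 gives f = 0.3498, positive; keep [-5.71875, -5.6875]
u = -5.703125 gives f = -0.2398, negative; keep [-5.71875, -5.703125]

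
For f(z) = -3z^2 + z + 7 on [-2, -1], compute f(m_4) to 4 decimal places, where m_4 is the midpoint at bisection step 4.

z = -1.5 gives f = -1.25, negative; keep [-1.5, -1]
z = -1.25 gives f = 1.0625, positive; keep [-1.5, -1.25]
z = -1.375 gives f = -0.046875, negative; keep [-1.375, -1.25]
z = -1.3125 gives f = 0.5195, positive; keep [-1.375, -1.3125]

0.5195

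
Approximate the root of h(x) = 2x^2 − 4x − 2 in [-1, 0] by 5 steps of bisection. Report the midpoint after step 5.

-0.40625

h(-0.5) = 0.5 > 0, so the root lies in [-0.5, 0]
h(-0.25) = -0.875 < 0, so the root lies in [-0.5, -0.25]
h(-0.375) = -0.21875 < 0, so the root lies in [-0.5, -0.375]
h(-0.4375) = 0.1328 > 0, so the root lies in [-0.4375, -0.375]
h(-0.40625) = -0.0449 < 0, so the root lies in [-0.4375, -0.40625]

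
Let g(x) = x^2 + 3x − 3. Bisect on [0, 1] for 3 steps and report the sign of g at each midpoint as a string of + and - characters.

--+

g(0.5) = -1.25 < 0, so the root lies in [0.5, 1]
g(0.75) = -0.1875 < 0, so the root lies in [0.75, 1]
g(0.875) = 0.390625 > 0, so the root lies in [0.75, 0.875]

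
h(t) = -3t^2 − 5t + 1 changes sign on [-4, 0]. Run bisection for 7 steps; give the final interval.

m = -2, h(m) = -1 (−); new bracket [-2, 0]
m = -1, h(m) = 3 (+); new bracket [-2, -1]
m = -1.5, h(m) = 1.75 (+); new bracket [-2, -1.5]
m = -1.75, h(m) = 0.5625 (+); new bracket [-2, -1.75]
m = -1.875, h(m) = -0.1719 (−); new bracket [-1.875, -1.75]
m = -1.8125, h(m) = 0.207 (+); new bracket [-1.875, -1.8125]
m = -1.84375, h(m) = 0.0205 (+); new bracket [-1.875, -1.84375]

[-1.875, -1.84375]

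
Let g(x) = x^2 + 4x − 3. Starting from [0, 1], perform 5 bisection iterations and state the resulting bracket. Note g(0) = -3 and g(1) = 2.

g(0.5) = -0.75 < 0, so the root lies in [0.5, 1]
g(0.75) = 0.5625 > 0, so the root lies in [0.5, 0.75]
g(0.625) = -0.109375 < 0, so the root lies in [0.625, 0.75]
g(0.6875) = 0.2227 > 0, so the root lies in [0.625, 0.6875]
g(0.65625) = 0.0557 > 0, so the root lies in [0.625, 0.65625]

[0.625, 0.65625]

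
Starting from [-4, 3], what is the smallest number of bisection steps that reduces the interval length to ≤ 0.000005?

21

Width after n steps is 7/2^n. Need 2^n ≥ 7/0.000005 = 1400000.
2^20 = 1048576 < 1400000 ≤ 2^21 = 2097152, so n = 21.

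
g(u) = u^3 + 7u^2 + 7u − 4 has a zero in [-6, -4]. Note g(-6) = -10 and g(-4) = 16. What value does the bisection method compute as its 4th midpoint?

m = -5, g(m) = 11 (+); new bracket [-6, -5]
m = -5.5, g(m) = 2.875 (+); new bracket [-6, -5.5]
m = -5.75, g(m) = -2.921875 (−); new bracket [-5.75, -5.5]
m = -5.625, g(m) = 0.1309 (+); new bracket [-5.75, -5.625]

-5.625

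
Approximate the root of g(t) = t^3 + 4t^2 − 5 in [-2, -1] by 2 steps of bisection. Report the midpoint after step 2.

midpoint -1.5: g = 0.625 > 0 → [-1.5, -1]
midpoint -1.25: g = -0.703125 < 0 → [-1.5, -1.25]

-1.25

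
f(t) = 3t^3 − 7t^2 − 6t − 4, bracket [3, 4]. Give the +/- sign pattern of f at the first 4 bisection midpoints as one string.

m = 3.5, f(m) = 17.875 (+); new bracket [3, 3.5]
m = 3.25, f(m) = 5.546875 (+); new bracket [3, 3.25]
m = 3.125, f(m) = 0.443359 (+); new bracket [3, 3.125]
m = 3.0625, f(m) = -1.8586 (−); new bracket [3.0625, 3.125]

+++-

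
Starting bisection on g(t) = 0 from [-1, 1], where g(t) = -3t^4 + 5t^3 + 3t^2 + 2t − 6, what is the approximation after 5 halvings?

g(0) = -6 < 0, so the root lies in [0, 1]
g(0.5) = -3.8125 < 0, so the root lies in [0.5, 1]
g(0.75) = -1.652344 < 0, so the root lies in [0.75, 1]
g(0.875) = -0.3621 < 0, so the root lies in [0.875, 1]
g(0.9375) = 0.3142 > 0, so the root lies in [0.875, 0.9375]

0.9375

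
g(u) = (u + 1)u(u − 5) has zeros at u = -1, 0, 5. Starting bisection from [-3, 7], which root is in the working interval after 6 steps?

g(2) = -18 < 0, so the root lies in [2, 7]
g(4.5) = -12.375 < 0, so the root lies in [4.5, 7]
g(5.75) = 29.109375 > 0, so the root lies in [4.5, 5.75]
g(5.125) = 3.9238 > 0, so the root lies in [4.5, 5.125]
g(4.8125) = -5.2449 < 0, so the root lies in [4.8125, 5.125]
g(4.96875) = -0.9268 < 0, so the root lies in [4.96875, 5.125]

5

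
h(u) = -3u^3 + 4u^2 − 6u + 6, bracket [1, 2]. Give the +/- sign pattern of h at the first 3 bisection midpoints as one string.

midpoint 1.5: h = -4.125 < 0 → [1, 1.5]
midpoint 1.25: h = -1.109375 < 0 → [1, 1.25]
midpoint 1.125: h = 0.041016 > 0 → [1.125, 1.25]

--+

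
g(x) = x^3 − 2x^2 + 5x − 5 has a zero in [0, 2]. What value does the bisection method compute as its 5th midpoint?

m = 1, g(m) = -1 (−); new bracket [1, 2]
m = 1.5, g(m) = 1.375 (+); new bracket [1, 1.5]
m = 1.25, g(m) = 0.078125 (+); new bracket [1, 1.25]
m = 1.125, g(m) = -0.4824 (−); new bracket [1.125, 1.25]
m = 1.1875, g(m) = -0.2083 (−); new bracket [1.1875, 1.25]

1.1875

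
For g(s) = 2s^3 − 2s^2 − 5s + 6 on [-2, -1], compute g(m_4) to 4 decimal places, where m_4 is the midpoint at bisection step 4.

m = -1.5, g(m) = 2.25 (+); new bracket [-2, -1.5]
m = -1.75, g(m) = -2.09375 (−); new bracket [-1.75, -1.5]
m = -1.625, g(m) = 0.261719 (+); new bracket [-1.75, -1.625]
m = -1.6875, g(m) = -0.8687 (−); new bracket [-1.6875, -1.625]

-0.8687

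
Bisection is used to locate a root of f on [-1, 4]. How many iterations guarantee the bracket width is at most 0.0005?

Width after n steps is 5/2^n. Need 2^n ≥ 5/0.0005 = 10000.
2^13 = 8192 < 10000 ≤ 2^14 = 16384, so n = 14.

14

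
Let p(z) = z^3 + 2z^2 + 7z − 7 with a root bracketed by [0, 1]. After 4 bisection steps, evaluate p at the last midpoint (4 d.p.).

0.5442

p(0.5) = -2.875 < 0, so the root lies in [0.5, 1]
p(0.75) = -0.203125 < 0, so the root lies in [0.75, 1]
p(0.875) = 1.326172 > 0, so the root lies in [0.75, 0.875]
p(0.8125) = 0.5442 > 0, so the root lies in [0.75, 0.8125]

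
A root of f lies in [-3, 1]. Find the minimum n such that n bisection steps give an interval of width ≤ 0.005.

Width after n steps is 4/2^n. Need 2^n ≥ 4/0.005 = 800.
2^9 = 512 < 800 ≤ 2^10 = 1024, so n = 10.

10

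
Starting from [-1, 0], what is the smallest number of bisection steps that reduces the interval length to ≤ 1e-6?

20

Width after n steps is 1/2^n. Need 2^n ≥ 1/1e-6 = 1000000.
2^19 = 524288 < 1000000 ≤ 2^20 = 1048576, so n = 20.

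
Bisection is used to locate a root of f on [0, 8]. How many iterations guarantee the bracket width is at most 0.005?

Width after n steps is 8/2^n. Need 2^n ≥ 8/0.005 = 1600.
2^10 = 1024 < 1600 ≤ 2^11 = 2048, so n = 11.

11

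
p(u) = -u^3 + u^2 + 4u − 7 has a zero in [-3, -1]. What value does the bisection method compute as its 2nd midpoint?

p(-2) = -3 < 0, so the root lies in [-3, -2]
p(-2.5) = 4.875 > 0, so the root lies in [-2.5, -2]

-2.5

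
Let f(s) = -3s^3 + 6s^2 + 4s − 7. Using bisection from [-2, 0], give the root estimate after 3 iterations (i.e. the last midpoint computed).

-1.25

midpoint -1: f = -2 < 0 → [-2, -1]
midpoint -1.5: f = 10.625 > 0 → [-1.5, -1]
midpoint -1.25: f = 3.234375 > 0 → [-1.25, -1]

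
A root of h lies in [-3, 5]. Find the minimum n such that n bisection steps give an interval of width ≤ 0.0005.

Width after n steps is 8/2^n. Need 2^n ≥ 8/0.0005 = 16000.
2^13 = 8192 < 16000 ≤ 2^14 = 16384, so n = 14.

14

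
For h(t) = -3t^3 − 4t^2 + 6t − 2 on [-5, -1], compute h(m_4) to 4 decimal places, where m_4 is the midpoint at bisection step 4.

-1.5781

midpoint -3: h = 25 > 0 → [-3, -1]
midpoint -2: h = -6 < 0 → [-3, -2]
midpoint -2.5: h = 4.875 > 0 → [-2.5, -2]
midpoint -2.25: h = -1.5781 < 0 → [-2.5, -2.25]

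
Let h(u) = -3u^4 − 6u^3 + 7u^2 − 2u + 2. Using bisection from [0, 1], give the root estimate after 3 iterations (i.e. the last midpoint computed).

0.875

midpoint 0.5: h = 1.8125 > 0 → [0.5, 1]
midpoint 0.75: h = 0.957031 > 0 → [0.75, 1]
midpoint 0.875: h = -0.168701 < 0 → [0.75, 0.875]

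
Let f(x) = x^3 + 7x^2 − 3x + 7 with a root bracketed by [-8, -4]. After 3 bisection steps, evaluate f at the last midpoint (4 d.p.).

f(-6) = 61 > 0, so the root lies in [-8, -6]
f(-7) = 28 > 0, so the root lies in [-8, -7]
f(-7.5) = 1.375 > 0, so the root lies in [-8, -7.5]

1.3750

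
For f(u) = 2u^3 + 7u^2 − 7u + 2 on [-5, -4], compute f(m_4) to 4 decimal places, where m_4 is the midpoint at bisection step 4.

midpoint -4.5: f = -7 < 0 → [-4.5, -4]
midpoint -4.25: f = 4.65625 > 0 → [-4.5, -4.25]
midpoint -4.375: f = -0.871094 < 0 → [-4.375, -4.25]
midpoint -4.3125: f = 1.9663 > 0 → [-4.375, -4.3125]

1.9663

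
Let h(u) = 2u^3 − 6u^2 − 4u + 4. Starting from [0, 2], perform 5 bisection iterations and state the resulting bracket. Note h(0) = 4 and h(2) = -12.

[0.5625, 0.625]

u = 1 gives h = -4, negative; keep [0, 1]
u = 0.5 gives h = 0.75, positive; keep [0.5, 1]
u = 0.75 gives h = -1.53125, negative; keep [0.5, 0.75]
u = 0.625 gives h = -0.3555, negative; keep [0.5, 0.625]
u = 0.5625 gives h = 0.2075, positive; keep [0.5625, 0.625]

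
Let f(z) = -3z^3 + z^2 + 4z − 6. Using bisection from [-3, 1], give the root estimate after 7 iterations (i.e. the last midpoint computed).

-1.46875

z = -1 gives f = -6, negative; keep [-3, -1]
z = -2 gives f = 14, positive; keep [-2, -1]
z = -1.5 gives f = 0.375, positive; keep [-1.5, -1]
z = -1.25 gives f = -3.5781, negative; keep [-1.5, -1.25]
z = -1.375 gives f = -1.8105, negative; keep [-1.5, -1.375]
z = -1.4375 gives f = -0.7722, negative; keep [-1.5, -1.4375]
z = -1.46875 gives f = -0.2125, negative; keep [-1.5, -1.46875]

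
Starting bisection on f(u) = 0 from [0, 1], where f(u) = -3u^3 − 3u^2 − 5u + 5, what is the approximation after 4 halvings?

0.5625

m = 0.5, f(m) = 1.375 (+); new bracket [0.5, 1]
m = 0.75, f(m) = -1.703125 (−); new bracket [0.5, 0.75]
m = 0.625, f(m) = -0.029297 (−); new bracket [0.5, 0.625]
m = 0.5625, f(m) = 0.7043 (+); new bracket [0.5625, 0.625]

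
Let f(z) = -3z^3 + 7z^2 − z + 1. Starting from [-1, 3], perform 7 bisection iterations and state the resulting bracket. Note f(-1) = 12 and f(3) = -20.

[2.25, 2.28125]

z = 1 gives f = 4, positive; keep [1, 3]
z = 2 gives f = 3, positive; keep [2, 3]
z = 2.5 gives f = -4.625, negative; keep [2, 2.5]
z = 2.25 gives f = 0.0156, positive; keep [2.25, 2.5]
z = 2.375 gives f = -2.0801, negative; keep [2.25, 2.375]
z = 2.3125 gives f = -0.9783, negative; keep [2.25, 2.3125]
z = 2.28125 gives f = -0.4681, negative; keep [2.25, 2.28125]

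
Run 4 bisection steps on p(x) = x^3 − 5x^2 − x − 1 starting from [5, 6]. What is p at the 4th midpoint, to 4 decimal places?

-1.1418

x = 5.5 gives p = 8.625, positive; keep [5, 5.5]
x = 5.25 gives p = 0.640625, positive; keep [5, 5.25]
x = 5.125 gives p = -2.841797, negative; keep [5.125, 5.25]
x = 5.1875 gives p = -1.1418, negative; keep [5.1875, 5.25]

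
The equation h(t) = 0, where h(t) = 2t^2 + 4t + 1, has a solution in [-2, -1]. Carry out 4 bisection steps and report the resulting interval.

[-1.75, -1.6875]

midpoint -1.5: h = -0.5 < 0 → [-2, -1.5]
midpoint -1.75: h = 0.125 > 0 → [-1.75, -1.5]
midpoint -1.625: h = -0.21875 < 0 → [-1.75, -1.625]
midpoint -1.6875: h = -0.0547 < 0 → [-1.75, -1.6875]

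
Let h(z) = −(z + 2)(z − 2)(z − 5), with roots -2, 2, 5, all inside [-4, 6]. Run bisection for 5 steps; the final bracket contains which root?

-2

z = 1 gives h = -12, negative; keep [-4, 1]
z = -1.5 gives h = -11.375, negative; keep [-4, -1.5]
z = -2.75 gives h = 27.609375, positive; keep [-2.75, -1.5]
z = -2.125 gives h = 3.6738, positive; keep [-2.125, -1.5]
z = -1.8125 gives h = -4.8699, negative; keep [-2.125, -1.8125]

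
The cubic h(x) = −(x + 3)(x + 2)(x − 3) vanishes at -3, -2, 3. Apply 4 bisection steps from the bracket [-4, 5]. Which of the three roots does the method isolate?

3

m = 0.5, h(m) = 21.875 (+); new bracket [0.5, 5]
m = 2.75, h(m) = 6.828125 (+); new bracket [2.75, 5]
m = 3.875, h(m) = -35.341797 (−); new bracket [2.75, 3.875]
m = 3.3125, h(m) = -10.4797 (−); new bracket [2.75, 3.3125]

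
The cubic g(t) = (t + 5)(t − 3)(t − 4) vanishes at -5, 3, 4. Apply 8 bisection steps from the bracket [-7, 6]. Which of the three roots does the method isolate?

-5

g(-0.5) = 70.875 > 0, so the root lies in [-7, -0.5]
g(-3.75) = 65.390625 > 0, so the root lies in [-7, -3.75]
g(-5.375) = -29.443359 < 0, so the root lies in [-5.375, -3.75]
g(-4.5625) = 28.3298 > 0, so the root lies in [-5.375, -4.5625]
g(-4.96875) = 2.2334 > 0, so the root lies in [-5.375, -4.96875]
g(-5.171875) = -12.8823 < 0, so the root lies in [-5.171875, -4.96875]
g(-5.0703125) = -5.1469 < 0, so the root lies in [-5.0703125, -4.96875]
g(-5.01953125) = -1.4127 < 0, so the root lies in [-5.01953125, -4.96875]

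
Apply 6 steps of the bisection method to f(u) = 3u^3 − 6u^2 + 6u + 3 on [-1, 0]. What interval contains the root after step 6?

f(-0.5) = -1.875 < 0, so the root lies in [-0.5, 0]
f(-0.25) = 1.078125 > 0, so the root lies in [-0.5, -0.25]
f(-0.375) = -0.251953 < 0, so the root lies in [-0.375, -0.25]
f(-0.3125) = 0.4475 > 0, so the root lies in [-0.375, -0.3125]
f(-0.34375) = 0.1067 > 0, so the root lies in [-0.375, -0.34375]
f(-0.359375) = -0.0704 < 0, so the root lies in [-0.359375, -0.34375]

[-0.359375, -0.34375]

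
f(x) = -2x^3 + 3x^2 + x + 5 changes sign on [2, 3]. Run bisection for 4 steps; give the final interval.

f(2.5) = -5 < 0, so the root lies in [2, 2.5]
f(2.25) = -0.34375 < 0, so the root lies in [2, 2.25]
f(2.125) = 1.480469 > 0, so the root lies in [2.125, 2.25]
f(2.1875) = 0.6079 > 0, so the root lies in [2.1875, 2.25]

[2.1875, 2.25]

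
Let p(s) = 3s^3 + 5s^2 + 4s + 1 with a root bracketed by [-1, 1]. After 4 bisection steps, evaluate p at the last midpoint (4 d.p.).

s = 0 gives p = 1, positive; keep [-1, 0]
s = -0.5 gives p = -0.125, negative; keep [-0.5, 0]
s = -0.25 gives p = 0.265625, positive; keep [-0.5, -0.25]
s = -0.375 gives p = 0.0449, positive; keep [-0.5, -0.375]

0.0449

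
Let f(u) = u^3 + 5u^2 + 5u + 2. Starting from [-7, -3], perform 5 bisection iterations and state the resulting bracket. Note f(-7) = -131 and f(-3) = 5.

[-3.875, -3.75]

midpoint -5: f = -23 < 0 → [-5, -3]
midpoint -4: f = -2 < 0 → [-4, -3]
midpoint -3.5: f = 2.875 > 0 → [-4, -3.5]
midpoint -3.75: f = 0.8281 > 0 → [-4, -3.75]
midpoint -3.875: f = -0.4824 < 0 → [-3.875, -3.75]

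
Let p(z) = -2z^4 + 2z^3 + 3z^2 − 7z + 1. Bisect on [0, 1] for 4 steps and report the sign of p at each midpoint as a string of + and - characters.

--+-

midpoint 0.5: p = -1.625 < 0 → [0, 0.5]
midpoint 0.25: p = -0.539062 < 0 → [0, 0.25]
midpoint 0.125: p = 0.175293 > 0 → [0.125, 0.25]
midpoint 0.1875: p = -0.1963 < 0 → [0.125, 0.1875]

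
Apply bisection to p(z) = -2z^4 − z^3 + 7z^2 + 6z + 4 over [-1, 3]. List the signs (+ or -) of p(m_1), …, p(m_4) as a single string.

++--

z = 1 gives p = 14, positive; keep [1, 3]
z = 2 gives p = 4, positive; keep [2, 3]
z = 2.5 gives p = -31, negative; keep [2, 2.5]
z = 2.25 gives p = -9.7109, negative; keep [2, 2.25]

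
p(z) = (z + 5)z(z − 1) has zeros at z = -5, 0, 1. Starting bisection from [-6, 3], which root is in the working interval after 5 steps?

z = -1.5 gives p = 13.125, positive; keep [-6, -1.5]
z = -3.75 gives p = 22.265625, positive; keep [-6, -3.75]
z = -4.875 gives p = 3.580078, positive; keep [-6, -4.875]
z = -5.4375 gives p = -15.3142, negative; keep [-5.4375, -4.875]
z = -5.15625 gives p = -4.9599, negative; keep [-5.15625, -4.875]

-5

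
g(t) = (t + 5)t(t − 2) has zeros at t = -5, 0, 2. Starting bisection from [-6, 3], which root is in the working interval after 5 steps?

-5

g(-1.5) = 18.375 > 0, so the root lies in [-6, -1.5]
g(-3.75) = 26.953125 > 0, so the root lies in [-6, -3.75]
g(-4.875) = 4.189453 > 0, so the root lies in [-6, -4.875]
g(-5.4375) = -17.6931 < 0, so the root lies in [-5.4375, -4.875]
g(-5.15625) = -5.7655 < 0, so the root lies in [-5.15625, -4.875]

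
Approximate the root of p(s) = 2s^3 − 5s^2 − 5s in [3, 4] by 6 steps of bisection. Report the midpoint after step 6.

p(3.5) = 7 > 0, so the root lies in [3, 3.5]
p(3.25) = -0.40625 < 0, so the root lies in [3.25, 3.5]
p(3.375) = 3.058594 > 0, so the root lies in [3.25, 3.375]
p(3.3125) = 1.2681 > 0, so the root lies in [3.25, 3.3125]
p(3.28125) = 0.4166 > 0, so the root lies in [3.25, 3.28125]
p(3.265625) = 0.0016 > 0, so the root lies in [3.25, 3.265625]

3.265625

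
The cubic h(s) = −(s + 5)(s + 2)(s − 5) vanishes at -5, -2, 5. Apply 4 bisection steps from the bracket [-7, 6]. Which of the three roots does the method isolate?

h(-0.5) = 37.125 > 0, so the root lies in [-0.5, 6]
h(2.75) = 82.828125 > 0, so the root lies in [2.75, 6]
h(4.375) = 37.353516 > 0, so the root lies in [4.375, 6]
h(5.1875) = -13.7292 < 0, so the root lies in [4.375, 5.1875]

5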